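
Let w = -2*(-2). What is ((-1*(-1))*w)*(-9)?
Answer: -36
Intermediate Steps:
w = 4
((-1*(-1))*w)*(-9) = (-1*(-1)*4)*(-9) = (1*4)*(-9) = 4*(-9) = -36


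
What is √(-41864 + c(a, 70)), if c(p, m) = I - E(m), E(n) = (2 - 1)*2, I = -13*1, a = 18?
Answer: I*√41879 ≈ 204.64*I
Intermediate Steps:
I = -13
E(n) = 2 (E(n) = 1*2 = 2)
c(p, m) = -15 (c(p, m) = -13 - 1*2 = -13 - 2 = -15)
√(-41864 + c(a, 70)) = √(-41864 - 15) = √(-41879) = I*√41879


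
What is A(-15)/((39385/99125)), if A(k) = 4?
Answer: 79300/7877 ≈ 10.067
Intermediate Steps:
A(-15)/((39385/99125)) = 4/((39385/99125)) = 4/((39385*(1/99125))) = 4/(7877/19825) = 4*(19825/7877) = 79300/7877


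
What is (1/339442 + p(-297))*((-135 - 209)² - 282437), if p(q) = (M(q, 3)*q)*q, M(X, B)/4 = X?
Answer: 5837221111117619363/339442 ≈ 1.7197e+13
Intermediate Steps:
M(X, B) = 4*X
p(q) = 4*q³ (p(q) = ((4*q)*q)*q = (4*q²)*q = 4*q³)
(1/339442 + p(-297))*((-135 - 209)² - 282437) = (1/339442 + 4*(-297)³)*((-135 - 209)² - 282437) = (1/339442 + 4*(-26198073))*((-344)² - 282437) = (1/339442 - 104792292)*(118336 - 282437) = -35570905181063/339442*(-164101) = 5837221111117619363/339442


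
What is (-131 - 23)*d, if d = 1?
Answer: -154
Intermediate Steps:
(-131 - 23)*d = (-131 - 23)*1 = -154*1 = -154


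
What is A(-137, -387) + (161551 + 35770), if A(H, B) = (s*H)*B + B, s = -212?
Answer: -11043094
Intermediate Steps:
A(H, B) = B - 212*B*H (A(H, B) = (-212*H)*B + B = -212*B*H + B = B - 212*B*H)
A(-137, -387) + (161551 + 35770) = -387*(1 - 212*(-137)) + (161551 + 35770) = -387*(1 + 29044) + 197321 = -387*29045 + 197321 = -11240415 + 197321 = -11043094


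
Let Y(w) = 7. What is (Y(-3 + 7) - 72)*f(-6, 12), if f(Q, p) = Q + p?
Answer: -390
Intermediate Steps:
(Y(-3 + 7) - 72)*f(-6, 12) = (7 - 72)*(-6 + 12) = -65*6 = -390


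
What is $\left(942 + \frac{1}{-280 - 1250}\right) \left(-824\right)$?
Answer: $- \frac{593798708}{765} \approx -7.7621 \cdot 10^{5}$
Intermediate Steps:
$\left(942 + \frac{1}{-280 - 1250}\right) \left(-824\right) = \left(942 + \frac{1}{-1530}\right) \left(-824\right) = \left(942 - \frac{1}{1530}\right) \left(-824\right) = \frac{1441259}{1530} \left(-824\right) = - \frac{593798708}{765}$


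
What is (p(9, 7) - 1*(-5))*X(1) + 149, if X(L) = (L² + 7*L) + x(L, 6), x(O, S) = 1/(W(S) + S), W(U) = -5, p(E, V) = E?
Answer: 275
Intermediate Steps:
x(O, S) = 1/(-5 + S)
X(L) = 1 + L² + 7*L (X(L) = (L² + 7*L) + 1/(-5 + 6) = (L² + 7*L) + 1/1 = (L² + 7*L) + 1 = 1 + L² + 7*L)
(p(9, 7) - 1*(-5))*X(1) + 149 = (9 - 1*(-5))*(1 + 1² + 7*1) + 149 = (9 + 5)*(1 + 1 + 7) + 149 = 14*9 + 149 = 126 + 149 = 275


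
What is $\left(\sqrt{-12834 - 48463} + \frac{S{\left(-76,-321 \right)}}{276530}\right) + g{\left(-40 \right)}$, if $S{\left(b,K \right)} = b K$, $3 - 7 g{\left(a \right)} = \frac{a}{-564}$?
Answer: $\frac{9877553}{19495365} + i \sqrt{61297} \approx 0.50666 + 247.58 i$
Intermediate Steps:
$g{\left(a \right)} = \frac{3}{7} + \frac{a}{3948}$ ($g{\left(a \right)} = \frac{3}{7} - \frac{a \frac{1}{-564}}{7} = \frac{3}{7} - \frac{a \left(- \frac{1}{564}\right)}{7} = \frac{3}{7} - \frac{\left(- \frac{1}{564}\right) a}{7} = \frac{3}{7} + \frac{a}{3948}$)
$S{\left(b,K \right)} = K b$
$\left(\sqrt{-12834 - 48463} + \frac{S{\left(-76,-321 \right)}}{276530}\right) + g{\left(-40 \right)} = \left(\sqrt{-12834 - 48463} + \frac{\left(-321\right) \left(-76\right)}{276530}\right) + \left(\frac{3}{7} + \frac{1}{3948} \left(-40\right)\right) = \left(\sqrt{-61297} + 24396 \cdot \frac{1}{276530}\right) + \left(\frac{3}{7} - \frac{10}{987}\right) = \left(i \sqrt{61297} + \frac{12198}{138265}\right) + \frac{59}{141} = \left(\frac{12198}{138265} + i \sqrt{61297}\right) + \frac{59}{141} = \frac{9877553}{19495365} + i \sqrt{61297}$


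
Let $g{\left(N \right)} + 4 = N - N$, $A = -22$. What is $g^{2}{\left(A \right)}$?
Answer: $16$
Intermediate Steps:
$g{\left(N \right)} = -4$ ($g{\left(N \right)} = -4 + \left(N - N\right) = -4 + 0 = -4$)
$g^{2}{\left(A \right)} = \left(-4\right)^{2} = 16$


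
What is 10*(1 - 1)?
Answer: 0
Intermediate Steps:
10*(1 - 1) = 10*0 = 0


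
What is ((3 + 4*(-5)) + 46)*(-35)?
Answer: -1015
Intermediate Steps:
((3 + 4*(-5)) + 46)*(-35) = ((3 - 20) + 46)*(-35) = (-17 + 46)*(-35) = 29*(-35) = -1015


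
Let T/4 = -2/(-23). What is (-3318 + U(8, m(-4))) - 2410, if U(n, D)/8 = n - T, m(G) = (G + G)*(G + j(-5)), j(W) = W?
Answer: -130336/23 ≈ -5666.8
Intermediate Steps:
T = 8/23 (T = 4*(-2/(-23)) = 4*(-2*(-1/23)) = 4*(2/23) = 8/23 ≈ 0.34783)
m(G) = 2*G*(-5 + G) (m(G) = (G + G)*(G - 5) = (2*G)*(-5 + G) = 2*G*(-5 + G))
U(n, D) = -64/23 + 8*n (U(n, D) = 8*(n - 1*8/23) = 8*(n - 8/23) = 8*(-8/23 + n) = -64/23 + 8*n)
(-3318 + U(8, m(-4))) - 2410 = (-3318 + (-64/23 + 8*8)) - 2410 = (-3318 + (-64/23 + 64)) - 2410 = (-3318 + 1408/23) - 2410 = -74906/23 - 2410 = -130336/23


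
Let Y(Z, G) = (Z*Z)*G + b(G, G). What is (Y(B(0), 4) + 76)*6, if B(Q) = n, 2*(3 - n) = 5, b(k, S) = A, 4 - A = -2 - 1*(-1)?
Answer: 492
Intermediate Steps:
A = 5 (A = 4 - (-2 - 1*(-1)) = 4 - (-2 + 1) = 4 - 1*(-1) = 4 + 1 = 5)
b(k, S) = 5
n = 1/2 (n = 3 - 1/2*5 = 3 - 5/2 = 1/2 ≈ 0.50000)
B(Q) = 1/2
Y(Z, G) = 5 + G*Z**2 (Y(Z, G) = (Z*Z)*G + 5 = Z**2*G + 5 = G*Z**2 + 5 = 5 + G*Z**2)
(Y(B(0), 4) + 76)*6 = ((5 + 4*(1/2)**2) + 76)*6 = ((5 + 4*(1/4)) + 76)*6 = ((5 + 1) + 76)*6 = (6 + 76)*6 = 82*6 = 492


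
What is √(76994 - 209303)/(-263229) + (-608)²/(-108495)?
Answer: -369664/108495 - I*√14701/87743 ≈ -3.4072 - 0.0013818*I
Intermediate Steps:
√(76994 - 209303)/(-263229) + (-608)²/(-108495) = √(-132309)*(-1/263229) + 369664*(-1/108495) = (3*I*√14701)*(-1/263229) - 369664/108495 = -I*√14701/87743 - 369664/108495 = -369664/108495 - I*√14701/87743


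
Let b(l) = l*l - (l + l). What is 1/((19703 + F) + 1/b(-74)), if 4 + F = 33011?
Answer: 5624/296441041 ≈ 1.8972e-5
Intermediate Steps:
F = 33007 (F = -4 + 33011 = 33007)
b(l) = l² - 2*l
1/((19703 + F) + 1/b(-74)) = 1/((19703 + 33007) + 1/(-74*(-2 - 74))) = 1/(52710 + 1/(-74*(-76))) = 1/(52710 + 1/5624) = 1/(296441041/5624) = 5624/296441041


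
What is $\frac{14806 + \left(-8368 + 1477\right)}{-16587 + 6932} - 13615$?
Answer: $- \frac{26292148}{1931} \approx -13616.0$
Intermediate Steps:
$\frac{14806 + \left(-8368 + 1477\right)}{-16587 + 6932} - 13615 = \frac{14806 - 6891}{-9655} - 13615 = 7915 \left(- \frac{1}{9655}\right) - 13615 = - \frac{1583}{1931} - 13615 = - \frac{26292148}{1931}$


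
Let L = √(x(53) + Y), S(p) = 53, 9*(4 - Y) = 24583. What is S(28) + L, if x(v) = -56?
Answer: 53 + I*√25051/3 ≈ 53.0 + 52.758*I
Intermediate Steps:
Y = -24547/9 (Y = 4 - ⅑*24583 = 4 - 24583/9 = -24547/9 ≈ -2727.4)
L = I*√25051/3 (L = √(-56 - 24547/9) = √(-25051/9) = I*√25051/3 ≈ 52.758*I)
S(28) + L = 53 + I*√25051/3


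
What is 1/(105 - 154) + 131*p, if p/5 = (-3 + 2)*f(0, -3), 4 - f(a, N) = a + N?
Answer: -224666/49 ≈ -4585.0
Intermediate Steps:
f(a, N) = 4 - N - a (f(a, N) = 4 - (a + N) = 4 - (N + a) = 4 + (-N - a) = 4 - N - a)
p = -35 (p = 5*((-3 + 2)*(4 - 1*(-3) - 1*0)) = 5*(-(4 + 3 + 0)) = 5*(-1*7) = 5*(-7) = -35)
1/(105 - 154) + 131*p = 1/(105 - 154) + 131*(-35) = 1/(-49) - 4585 = -1/49 - 4585 = -224666/49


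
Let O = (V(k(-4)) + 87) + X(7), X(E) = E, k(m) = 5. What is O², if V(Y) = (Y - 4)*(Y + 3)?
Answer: 10404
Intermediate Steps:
V(Y) = (-4 + Y)*(3 + Y)
O = 102 (O = ((-12 + 5² - 1*5) + 87) + 7 = ((-12 + 25 - 5) + 87) + 7 = (8 + 87) + 7 = 95 + 7 = 102)
O² = 102² = 10404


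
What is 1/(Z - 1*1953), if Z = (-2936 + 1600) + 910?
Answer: -1/2379 ≈ -0.00042034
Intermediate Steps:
Z = -426 (Z = -1336 + 910 = -426)
1/(Z - 1*1953) = 1/(-426 - 1*1953) = 1/(-426 - 1953) = 1/(-2379) = -1/2379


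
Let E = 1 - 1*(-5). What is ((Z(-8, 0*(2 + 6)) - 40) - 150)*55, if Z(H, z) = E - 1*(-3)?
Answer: -9955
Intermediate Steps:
E = 6 (E = 1 + 5 = 6)
Z(H, z) = 9 (Z(H, z) = 6 - 1*(-3) = 6 + 3 = 9)
((Z(-8, 0*(2 + 6)) - 40) - 150)*55 = ((9 - 40) - 150)*55 = (-31 - 150)*55 = -181*55 = -9955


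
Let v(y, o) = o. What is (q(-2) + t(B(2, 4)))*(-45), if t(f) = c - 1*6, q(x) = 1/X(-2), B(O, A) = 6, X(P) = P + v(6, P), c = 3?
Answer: 585/4 ≈ 146.25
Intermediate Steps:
X(P) = 2*P (X(P) = P + P = 2*P)
q(x) = -¼ (q(x) = 1/(2*(-2)) = 1/(-4) = -¼)
t(f) = -3 (t(f) = 3 - 1*6 = 3 - 6 = -3)
(q(-2) + t(B(2, 4)))*(-45) = (-¼ - 3)*(-45) = -13/4*(-45) = 585/4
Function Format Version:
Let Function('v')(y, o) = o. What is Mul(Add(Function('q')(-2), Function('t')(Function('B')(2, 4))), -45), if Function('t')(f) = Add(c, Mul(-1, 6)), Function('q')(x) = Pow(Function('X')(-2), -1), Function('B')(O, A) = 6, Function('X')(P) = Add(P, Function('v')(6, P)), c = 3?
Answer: Rational(585, 4) ≈ 146.25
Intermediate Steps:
Function('X')(P) = Mul(2, P) (Function('X')(P) = Add(P, P) = Mul(2, P))
Function('q')(x) = Rational(-1, 4) (Function('q')(x) = Pow(Mul(2, -2), -1) = Pow(-4, -1) = Rational(-1, 4))
Function('t')(f) = -3 (Function('t')(f) = Add(3, Mul(-1, 6)) = Add(3, -6) = -3)
Mul(Add(Function('q')(-2), Function('t')(Function('B')(2, 4))), -45) = Mul(Add(Rational(-1, 4), -3), -45) = Mul(Rational(-13, 4), -45) = Rational(585, 4)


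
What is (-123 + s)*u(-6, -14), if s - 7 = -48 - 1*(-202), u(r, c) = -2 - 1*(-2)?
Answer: 0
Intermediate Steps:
u(r, c) = 0 (u(r, c) = -2 + 2 = 0)
s = 161 (s = 7 + (-48 - 1*(-202)) = 7 + (-48 + 202) = 7 + 154 = 161)
(-123 + s)*u(-6, -14) = (-123 + 161)*0 = 38*0 = 0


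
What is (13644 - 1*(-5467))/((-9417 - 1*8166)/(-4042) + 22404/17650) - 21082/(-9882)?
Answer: 124829684526647/36682067997 ≈ 3403.0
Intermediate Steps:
(13644 - 1*(-5467))/((-9417 - 1*8166)/(-4042) + 22404/17650) - 21082/(-9882) = (13644 + 5467)/((-9417 - 8166)*(-1/4042) + 22404*(1/17650)) - 21082*(-1/9882) = 19111/(-17583*(-1/4042) + 11202/8825) + 10541/4941 = 19111/(17583/4042 + 11202/8825) + 10541/4941 = 19111/(200448459/35670650) + 10541/4941 = 19111*(35670650/200448459) + 10541/4941 = 681701792150/200448459 + 10541/4941 = 124829684526647/36682067997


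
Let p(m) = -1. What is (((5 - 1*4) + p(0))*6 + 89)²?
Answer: 7921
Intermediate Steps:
(((5 - 1*4) + p(0))*6 + 89)² = (((5 - 1*4) - 1)*6 + 89)² = (((5 - 4) - 1)*6 + 89)² = ((1 - 1)*6 + 89)² = (0*6 + 89)² = (0 + 89)² = 89² = 7921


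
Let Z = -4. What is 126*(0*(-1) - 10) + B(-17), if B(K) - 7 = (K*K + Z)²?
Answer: 79972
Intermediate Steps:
B(K) = 7 + (-4 + K²)² (B(K) = 7 + (K*K - 4)² = 7 + (K² - 4)² = 7 + (-4 + K²)²)
126*(0*(-1) - 10) + B(-17) = 126*(0*(-1) - 10) + (7 + (-4 + (-17)²)²) = 126*(0 - 10) + (7 + (-4 + 289)²) = 126*(-10) + (7 + 285²) = -1260 + (7 + 81225) = -1260 + 81232 = 79972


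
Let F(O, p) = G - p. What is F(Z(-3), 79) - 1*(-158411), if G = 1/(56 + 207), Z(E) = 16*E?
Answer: 41641317/263 ≈ 1.5833e+5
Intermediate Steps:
G = 1/263 ≈ 0.0038023
F(O, p) = 1/263 - p
F(Z(-3), 79) - 1*(-158411) = (1/263 - 1*79) - 1*(-158411) = (1/263 - 79) + 158411 = -20776/263 + 158411 = 41641317/263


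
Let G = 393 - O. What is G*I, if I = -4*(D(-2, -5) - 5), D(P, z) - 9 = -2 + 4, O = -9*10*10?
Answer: -31032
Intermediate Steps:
O = -900 (O = -90*10 = -900)
D(P, z) = 11 (D(P, z) = 9 + (-2 + 4) = 9 + 2 = 11)
I = -24 (I = -4*(11 - 5) = -4*6 = -24)
G = 1293 (G = 393 - 1*(-900) = 393 + 900 = 1293)
G*I = 1293*(-24) = -31032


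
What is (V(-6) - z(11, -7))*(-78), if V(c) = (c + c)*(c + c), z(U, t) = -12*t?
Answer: -4680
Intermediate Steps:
V(c) = 4*c² (V(c) = (2*c)*(2*c) = 4*c²)
(V(-6) - z(11, -7))*(-78) = (4*(-6)² - (-12)*(-7))*(-78) = (4*36 - 1*84)*(-78) = (144 - 84)*(-78) = 60*(-78) = -4680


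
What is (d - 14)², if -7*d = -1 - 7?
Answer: 8100/49 ≈ 165.31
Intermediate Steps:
d = 8/7 (d = -(-1 - 7)/7 = -⅐*(-8) = 8/7 ≈ 1.1429)
(d - 14)² = (8/7 - 14)² = (-90/7)² = 8100/49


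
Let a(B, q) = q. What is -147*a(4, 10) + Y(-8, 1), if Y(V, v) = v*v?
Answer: -1469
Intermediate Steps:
Y(V, v) = v²
-147*a(4, 10) + Y(-8, 1) = -147*10 + 1² = -1470 + 1 = -1469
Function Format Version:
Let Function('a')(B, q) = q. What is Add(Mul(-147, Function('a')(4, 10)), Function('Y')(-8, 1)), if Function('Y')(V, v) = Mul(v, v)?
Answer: -1469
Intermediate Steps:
Function('Y')(V, v) = Pow(v, 2)
Add(Mul(-147, Function('a')(4, 10)), Function('Y')(-8, 1)) = Add(Mul(-147, 10), Pow(1, 2)) = Add(-1470, 1) = -1469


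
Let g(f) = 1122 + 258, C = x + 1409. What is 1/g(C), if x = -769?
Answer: 1/1380 ≈ 0.00072464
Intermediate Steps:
C = 640 (C = -769 + 1409 = 640)
g(f) = 1380
1/g(C) = 1/1380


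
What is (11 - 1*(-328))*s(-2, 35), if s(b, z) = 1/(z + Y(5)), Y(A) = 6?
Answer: 339/41 ≈ 8.2683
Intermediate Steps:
s(b, z) = 1/(6 + z) (s(b, z) = 1/(z + 6) = 1/(6 + z))
(11 - 1*(-328))*s(-2, 35) = (11 - 1*(-328))/(6 + 35) = (11 + 328)/41 = 339*(1/41) = 339/41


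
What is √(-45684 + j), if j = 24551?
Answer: I*√21133 ≈ 145.37*I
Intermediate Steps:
√(-45684 + j) = √(-45684 + 24551) = √(-21133) = I*√21133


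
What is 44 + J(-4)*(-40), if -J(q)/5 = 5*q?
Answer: -3956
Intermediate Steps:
J(q) = -25*q
44 + J(-4)*(-40) = 44 - 25*(-4)*(-40) = 44 + 100*(-40) = 44 - 4000 = -3956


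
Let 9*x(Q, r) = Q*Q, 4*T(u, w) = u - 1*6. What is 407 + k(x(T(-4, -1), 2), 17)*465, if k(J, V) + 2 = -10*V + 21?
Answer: -69808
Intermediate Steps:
T(u, w) = -3/2 + u/4 (T(u, w) = (u - 1*6)/4 = (u - 6)/4 = (-6 + u)/4 = -3/2 + u/4)
x(Q, r) = Q²/9 (x(Q, r) = (Q*Q)/9 = Q²/9)
k(J, V) = 19 - 10*V (k(J, V) = -2 + (-10*V + 21) = -2 + (21 - 10*V) = 19 - 10*V)
407 + k(x(T(-4, -1), 2), 17)*465 = 407 + (19 - 10*17)*465 = 407 + (19 - 170)*465 = 407 - 151*465 = 407 - 70215 = -69808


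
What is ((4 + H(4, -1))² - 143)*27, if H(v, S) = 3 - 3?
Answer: -3429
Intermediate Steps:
H(v, S) = 0
((4 + H(4, -1))² - 143)*27 = ((4 + 0)² - 143)*27 = (4² - 143)*27 = (16 - 143)*27 = -127*27 = -3429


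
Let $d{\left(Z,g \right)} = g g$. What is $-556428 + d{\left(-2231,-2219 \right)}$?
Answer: $4367533$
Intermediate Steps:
$d{\left(Z,g \right)} = g^{2}$
$-556428 + d{\left(-2231,-2219 \right)} = -556428 + \left(-2219\right)^{2} = -556428 + 4923961 = 4367533$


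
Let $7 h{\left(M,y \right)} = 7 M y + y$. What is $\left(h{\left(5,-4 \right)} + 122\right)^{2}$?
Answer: $\frac{504100}{49} \approx 10288.0$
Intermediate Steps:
$h{\left(M,y \right)} = \frac{y}{7} + M y$ ($h{\left(M,y \right)} = \frac{7 M y + y}{7} = \frac{y + 7 M y}{7} = \frac{y}{7} + M y$)
$\left(h{\left(5,-4 \right)} + 122\right)^{2} = \left(- 4 \left(\frac{1}{7} + 5\right) + 122\right)^{2} = \left(\left(-4\right) \frac{36}{7} + 122\right)^{2} = \left(- \frac{144}{7} + 122\right)^{2} = \left(\frac{710}{7}\right)^{2} = \frac{504100}{49}$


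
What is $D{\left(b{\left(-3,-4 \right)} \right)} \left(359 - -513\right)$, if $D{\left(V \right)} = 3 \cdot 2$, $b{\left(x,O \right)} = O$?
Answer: $5232$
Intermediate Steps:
$D{\left(V \right)} = 6$
$D{\left(b{\left(-3,-4 \right)} \right)} \left(359 - -513\right) = 6 \left(359 - -513\right) = 6 \left(359 + 513\right) = 6 \cdot 872 = 5232$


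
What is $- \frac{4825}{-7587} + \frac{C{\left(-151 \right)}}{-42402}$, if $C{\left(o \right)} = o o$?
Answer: $\frac{10532821}{107234658} \approx 0.098222$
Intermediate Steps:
$C{\left(o \right)} = o^{2}$
$- \frac{4825}{-7587} + \frac{C{\left(-151 \right)}}{-42402} = - \frac{4825}{-7587} + \frac{\left(-151\right)^{2}}{-42402} = \left(-4825\right) \left(- \frac{1}{7587}\right) + 22801 \left(- \frac{1}{42402}\right) = \frac{4825}{7587} - \frac{22801}{42402} = \frac{10532821}{107234658}$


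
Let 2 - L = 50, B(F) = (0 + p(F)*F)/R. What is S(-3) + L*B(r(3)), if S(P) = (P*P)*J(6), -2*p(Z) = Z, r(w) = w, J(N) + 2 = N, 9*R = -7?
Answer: -1692/7 ≈ -241.71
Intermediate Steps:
R = -7/9 (R = (⅑)*(-7) = -7/9 ≈ -0.77778)
J(N) = -2 + N
p(Z) = -Z/2
S(P) = 4*P² (S(P) = (P*P)*(-2 + 6) = P²*4 = 4*P²)
B(F) = 9*F²/14 (B(F) = (0 + (-F/2)*F)/(-7/9) = (0 - F²/2)*(-9/7) = -F²/2*(-9/7) = 9*F²/14)
L = -48 (L = 2 - 1*50 = 2 - 50 = -48)
S(-3) + L*B(r(3)) = 4*(-3)² - 216*3²/7 = 4*9 - 216*9/7 = 36 - 48*81/14 = 36 - 1944/7 = -1692/7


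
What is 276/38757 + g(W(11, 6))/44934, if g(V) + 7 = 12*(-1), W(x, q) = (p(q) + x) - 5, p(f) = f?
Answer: 3888467/580502346 ≈ 0.0066985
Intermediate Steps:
W(x, q) = -5 + q + x (W(x, q) = (q + x) - 5 = -5 + q + x)
g(V) = -19 (g(V) = -7 + 12*(-1) = -7 - 12 = -19)
276/38757 + g(W(11, 6))/44934 = 276/38757 - 19/44934 = 276*(1/38757) - 19*1/44934 = 92/12919 - 19/44934 = 3888467/580502346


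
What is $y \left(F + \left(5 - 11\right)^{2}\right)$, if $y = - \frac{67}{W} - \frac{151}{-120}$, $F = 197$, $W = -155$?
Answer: $\frac{1465337}{3720} \approx 393.91$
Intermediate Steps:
$y = \frac{6289}{3720}$ ($y = - \frac{67}{-155} - \frac{151}{-120} = \left(-67\right) \left(- \frac{1}{155}\right) - - \frac{151}{120} = \frac{67}{155} + \frac{151}{120} = \frac{6289}{3720} \approx 1.6906$)
$y \left(F + \left(5 - 11\right)^{2}\right) = \frac{6289 \left(197 + \left(5 - 11\right)^{2}\right)}{3720} = \frac{6289 \left(197 + \left(-6\right)^{2}\right)}{3720} = \frac{6289 \left(197 + 36\right)}{3720} = \frac{6289}{3720} \cdot 233 = \frac{1465337}{3720}$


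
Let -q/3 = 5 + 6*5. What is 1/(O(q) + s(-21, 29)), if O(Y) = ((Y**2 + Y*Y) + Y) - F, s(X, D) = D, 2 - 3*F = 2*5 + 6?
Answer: 3/65936 ≈ 4.5499e-5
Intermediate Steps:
F = -14/3 (F = 2/3 - (2*5 + 6)/3 = 2/3 - (10 + 6)/3 = 2/3 - 1/3*16 = 2/3 - 16/3 = -14/3 ≈ -4.6667)
q = -105 (q = -3*(5 + 6*5) = -3*(5 + 30) = -3*35 = -105)
O(Y) = 14/3 + Y + 2*Y**2 (O(Y) = ((Y**2 + Y*Y) + Y) - 1*(-14/3) = ((Y**2 + Y**2) + Y) + 14/3 = (2*Y**2 + Y) + 14/3 = (Y + 2*Y**2) + 14/3 = 14/3 + Y + 2*Y**2)
1/(O(q) + s(-21, 29)) = 1/((14/3 - 105 + 2*(-105)**2) + 29) = 1/((14/3 - 105 + 2*11025) + 29) = 1/((14/3 - 105 + 22050) + 29) = 1/(65849/3 + 29) = 1/(65936/3) = 3/65936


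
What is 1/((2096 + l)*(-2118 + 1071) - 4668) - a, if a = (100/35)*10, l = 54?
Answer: -451143607/15790026 ≈ -28.571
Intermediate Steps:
a = 200/7 (a = (100*(1/35))*10 = (20/7)*10 = 200/7 ≈ 28.571)
1/((2096 + l)*(-2118 + 1071) - 4668) - a = 1/((2096 + 54)*(-2118 + 1071) - 4668) - 1*200/7 = 1/(2150*(-1047) - 4668) - 200/7 = 1/(-2251050 - 4668) - 200/7 = 1/(-2255718) - 200/7 = -1/2255718 - 200/7 = -451143607/15790026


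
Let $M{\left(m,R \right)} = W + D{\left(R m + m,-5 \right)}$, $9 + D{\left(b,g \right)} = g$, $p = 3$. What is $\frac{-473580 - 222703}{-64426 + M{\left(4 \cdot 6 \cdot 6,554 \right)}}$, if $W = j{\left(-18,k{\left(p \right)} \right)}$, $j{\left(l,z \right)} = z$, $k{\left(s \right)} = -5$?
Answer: $\frac{696283}{64445} \approx 10.804$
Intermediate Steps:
$W = -5$
$D{\left(b,g \right)} = -9 + g$
$M{\left(m,R \right)} = -19$ ($M{\left(m,R \right)} = -5 - 14 = -19$)
$\frac{-473580 - 222703}{-64426 + M{\left(4 \cdot 6 \cdot 6,554 \right)}} = \frac{-473580 - 222703}{-64426 - 19} = - \frac{696283}{-64445} = \left(-696283\right) \left(- \frac{1}{64445}\right) = \frac{696283}{64445}$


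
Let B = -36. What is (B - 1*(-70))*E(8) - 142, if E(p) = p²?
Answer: 2034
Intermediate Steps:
(B - 1*(-70))*E(8) - 142 = (-36 - 1*(-70))*8² - 142 = (-36 + 70)*64 - 142 = 34*64 - 142 = 2176 - 142 = 2034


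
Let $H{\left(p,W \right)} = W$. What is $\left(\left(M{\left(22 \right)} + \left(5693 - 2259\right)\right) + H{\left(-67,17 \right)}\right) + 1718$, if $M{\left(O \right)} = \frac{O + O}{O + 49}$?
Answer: $\frac{367043}{71} \approx 5169.6$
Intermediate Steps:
$M{\left(O \right)} = \frac{2 O}{49 + O}$
$\left(\left(M{\left(22 \right)} + \left(5693 - 2259\right)\right) + H{\left(-67,17 \right)}\right) + 1718 = \left(\left(2 \cdot 22 \frac{1}{49 + 22} + \left(5693 - 2259\right)\right) + 17\right) + 1718 = \left(\left(2 \cdot 22 \cdot \frac{1}{71} + \left(5693 - 2259\right)\right) + 17\right) + 1718 = \left(\left(2 \cdot 22 \cdot \frac{1}{71} + 3434\right) + 17\right) + 1718 = \left(\left(\frac{44}{71} + 3434\right) + 17\right) + 1718 = \left(\frac{243858}{71} + 17\right) + 1718 = \frac{245065}{71} + 1718 = \frac{367043}{71}$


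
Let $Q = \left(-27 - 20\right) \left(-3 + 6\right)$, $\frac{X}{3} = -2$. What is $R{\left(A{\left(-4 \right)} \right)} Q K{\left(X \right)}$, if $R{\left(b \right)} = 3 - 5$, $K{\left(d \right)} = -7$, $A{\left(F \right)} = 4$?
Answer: $-1974$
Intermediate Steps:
$X = -6$ ($X = 3 \left(-2\right) = -6$)
$Q = -141$ ($Q = \left(-47\right) 3 = -141$)
$R{\left(b \right)} = -2$ ($R{\left(b \right)} = 3 - 5 = -2$)
$R{\left(A{\left(-4 \right)} \right)} Q K{\left(X \right)} = \left(-2\right) \left(-141\right) \left(-7\right) = 282 \left(-7\right) = -1974$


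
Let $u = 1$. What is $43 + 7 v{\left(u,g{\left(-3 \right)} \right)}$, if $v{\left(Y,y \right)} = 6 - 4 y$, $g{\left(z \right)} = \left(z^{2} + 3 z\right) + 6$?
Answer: $-83$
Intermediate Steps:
$g{\left(z \right)} = 6 + z^{2} + 3 z$
$43 + 7 v{\left(u,g{\left(-3 \right)} \right)} = 43 + 7 \left(6 - 4 \left(6 + \left(-3\right)^{2} + 3 \left(-3\right)\right)\right) = 43 + 7 \left(6 - 4 \left(6 + 9 - 9\right)\right) = 43 + 7 \left(6 - 24\right) = 43 + 7 \left(-18\right) = 43 - 126 = -83$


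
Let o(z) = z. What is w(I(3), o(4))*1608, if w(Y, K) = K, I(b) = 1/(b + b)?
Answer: 6432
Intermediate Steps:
I(b) = 1/(2*b)
w(I(3), o(4))*1608 = 4*1608 = 6432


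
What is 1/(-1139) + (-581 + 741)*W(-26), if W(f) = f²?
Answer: 123194239/1139 ≈ 1.0816e+5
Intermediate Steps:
1/(-1139) + (-581 + 741)*W(-26) = 1/(-1139) + (-581 + 741)*(-26)² = -1/1139 + 160*676 = -1/1139 + 108160 = 123194239/1139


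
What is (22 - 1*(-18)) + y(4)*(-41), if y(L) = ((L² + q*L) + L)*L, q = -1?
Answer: -2584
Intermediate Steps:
y(L) = L³ (y(L) = ((L² - L) + L)*L = L²*L = L³)
(22 - 1*(-18)) + y(4)*(-41) = (22 - 1*(-18)) + 4³*(-41) = (22 + 18) + 64*(-41) = 40 - 2624 = -2584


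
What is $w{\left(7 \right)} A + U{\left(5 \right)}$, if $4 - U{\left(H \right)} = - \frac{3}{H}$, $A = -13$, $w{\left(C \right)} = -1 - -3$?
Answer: $- \frac{107}{5} \approx -21.4$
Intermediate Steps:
$w{\left(C \right)} = 2$ ($w{\left(C \right)} = -1 + 3 = 2$)
$U{\left(H \right)} = 4 + \frac{3}{H}$ ($U{\left(H \right)} = 4 - - \frac{3}{H} = 4 + \frac{3}{H}$)
$w{\left(7 \right)} A + U{\left(5 \right)} = 2 \left(-13\right) + \left(4 + \frac{3}{5}\right) = -26 + \left(4 + 3 \cdot \frac{1}{5}\right) = -26 + \left(4 + \frac{3}{5}\right) = -26 + \frac{23}{5} = - \frac{107}{5}$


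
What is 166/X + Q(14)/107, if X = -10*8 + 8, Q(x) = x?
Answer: -8377/3852 ≈ -2.1747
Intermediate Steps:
X = -72 (X = -80 + 8 = -72)
166/X + Q(14)/107 = 166/(-72) + 14/107 = 166*(-1/72) + 14*(1/107) = -83/36 + 14/107 = -8377/3852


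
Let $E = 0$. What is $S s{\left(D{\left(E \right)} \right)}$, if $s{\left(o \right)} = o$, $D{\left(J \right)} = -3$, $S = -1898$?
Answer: $5694$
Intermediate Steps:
$S s{\left(D{\left(E \right)} \right)} = \left(-1898\right) \left(-3\right) = 5694$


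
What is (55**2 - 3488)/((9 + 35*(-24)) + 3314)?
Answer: -463/2483 ≈ -0.18647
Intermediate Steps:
(55**2 - 3488)/((9 + 35*(-24)) + 3314) = (3025 - 3488)/((9 - 840) + 3314) = -463/(-831 + 3314) = -463/2483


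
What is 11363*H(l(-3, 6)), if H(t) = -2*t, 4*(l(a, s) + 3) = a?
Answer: 170445/2 ≈ 85223.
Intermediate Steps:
l(a, s) = -3 + a/4
11363*H(l(-3, 6)) = 11363*(-2*(-3 + (¼)*(-3))) = 11363*(-2*(-3 - ¾)) = 11363*(-2*(-15/4)) = 11363*(15/2) = 170445/2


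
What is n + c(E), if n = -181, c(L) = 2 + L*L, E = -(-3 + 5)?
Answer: -175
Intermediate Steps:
E = -2 (E = -1*2 = -2)
c(L) = 2 + L²
n + c(E) = -181 + (2 + (-2)²) = -181 + (2 + 4) = -181 + 6 = -175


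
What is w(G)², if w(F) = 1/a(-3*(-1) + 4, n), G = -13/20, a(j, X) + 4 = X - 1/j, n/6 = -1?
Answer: 49/5041 ≈ 0.0097203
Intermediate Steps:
n = -6 (n = 6*(-1) = -6)
a(j, X) = -4 + X - 1/j (a(j, X) = -4 + (X - 1/j) = -4 + X - 1/j)
G = -13/20 (G = -13*1/20 = -13/20 ≈ -0.65000)
w(F) = -7/71 (w(F) = 1/(-4 - 6 - 1/(-3*(-1) + 4)) = 1/(-4 - 6 - 1/(3 + 4)) = 1/(-4 - 6 - 1/7) = 1/(-4 - 6 - 1*⅐) = 1/(-4 - 6 - ⅐) = 1/(-71/7) = -7/71)
w(G)² = (-7/71)² = 49/5041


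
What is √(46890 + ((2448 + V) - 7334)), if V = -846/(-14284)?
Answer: √2142549941722/7142 ≈ 204.95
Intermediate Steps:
V = 423/7142 (V = -846*(-1/14284) = 423/7142 ≈ 0.059227)
√(46890 + ((2448 + V) - 7334)) = √(46890 + ((2448 + 423/7142) - 7334)) = √(46890 + (17484039/7142 - 7334)) = √(46890 - 34895389/7142) = √(299992991/7142) = √2142549941722/7142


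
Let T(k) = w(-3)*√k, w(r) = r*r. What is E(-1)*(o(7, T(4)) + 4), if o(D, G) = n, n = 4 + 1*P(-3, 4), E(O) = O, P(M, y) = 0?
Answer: -8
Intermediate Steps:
w(r) = r²
T(k) = 9*√k (T(k) = (-3)²*√k = 9*√k)
n = 4 (n = 4 + 1*0 = 4 + 0 = 4)
o(D, G) = 4
E(-1)*(o(7, T(4)) + 4) = -(4 + 4) = -1*8 = -8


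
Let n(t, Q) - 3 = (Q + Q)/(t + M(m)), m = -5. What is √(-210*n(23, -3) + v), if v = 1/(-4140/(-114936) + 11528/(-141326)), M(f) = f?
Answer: 3*I*√61455511411372982/30828857 ≈ 24.124*I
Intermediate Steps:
n(t, Q) = 3 + 2*Q/(-5 + t) (n(t, Q) = 3 + (Q + Q)/(t - 5) = 3 + (2*Q)/(-5 + t) = 3 + 2*Q/(-5 + t))
v = -676810214/30828857 (v = 1/(-4140*(-1/114936) + 11528*(-1/141326)) = 1/(345/9578 - 5764/70663) = 1/(-30828857/676810214) = -676810214/30828857 ≈ -21.954)
√(-210*n(23, -3) + v) = √(-210*(-15 + 2*(-3) + 3*23)/(-5 + 23) - 676810214/30828857) = √(-210*(-15 - 6 + 69)/18 - 676810214/30828857) = √(-35*48/3 - 676810214/30828857) = √(-210*8/3 - 676810214/30828857) = √(-560 - 676810214/30828857) = √(-17940970134/30828857) = 3*I*√61455511411372982/30828857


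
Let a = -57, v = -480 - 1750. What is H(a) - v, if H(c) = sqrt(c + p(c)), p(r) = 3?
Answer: 2230 + 3*I*sqrt(6) ≈ 2230.0 + 7.3485*I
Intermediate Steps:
v = -2230
H(c) = sqrt(3 + c) (H(c) = sqrt(c + 3) = sqrt(3 + c))
H(a) - v = sqrt(3 - 57) - 1*(-2230) = sqrt(-54) + 2230 = 3*I*sqrt(6) + 2230 = 2230 + 3*I*sqrt(6)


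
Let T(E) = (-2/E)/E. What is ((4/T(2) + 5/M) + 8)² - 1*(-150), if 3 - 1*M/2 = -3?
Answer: 21625/144 ≈ 150.17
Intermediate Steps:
M = 12 (M = 6 - 2*(-3) = 6 + 6 = 12)
T(E) = -2/E²
((4/T(2) + 5/M) + 8)² - 1*(-150) = ((4/((-2/2²)) + 5/12) + 8)² - 1*(-150) = ((4/((-2*¼)) + 5*(1/12)) + 8)² + 150 = ((4/(-½) + 5/12) + 8)² + 150 = ((4*(-2) + 5/12) + 8)² + 150 = ((-8 + 5/12) + 8)² + 150 = (-91/12 + 8)² + 150 = (5/12)² + 150 = 25/144 + 150 = 21625/144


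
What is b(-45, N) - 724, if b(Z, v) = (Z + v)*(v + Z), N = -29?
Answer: 4752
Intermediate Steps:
b(Z, v) = (Z + v)**2 (b(Z, v) = (Z + v)*(Z + v) = (Z + v)**2)
b(-45, N) - 724 = (-45 - 29)**2 - 724 = (-74)**2 - 724 = 5476 - 724 = 4752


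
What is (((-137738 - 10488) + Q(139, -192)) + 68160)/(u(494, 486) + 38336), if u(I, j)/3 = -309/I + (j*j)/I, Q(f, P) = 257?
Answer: -39425646/19645645 ≈ -2.0068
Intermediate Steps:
u(I, j) = -927/I + 3*j²/I (u(I, j) = 3*(-309/I + (j*j)/I) = 3*(-309/I + j²/I) = -927/I + 3*j²/I)
(((-137738 - 10488) + Q(139, -192)) + 68160)/(u(494, 486) + 38336) = (((-137738 - 10488) + 257) + 68160)/(3*(-309 + 486²)/494 + 38336) = ((-148226 + 257) + 68160)/(3*(1/494)*(-309 + 236196) + 38336) = (-147969 + 68160)/(3*(1/494)*235887 + 38336) = -79809/(707661/494 + 38336) = -79809/19645645/494 = -79809*494/19645645 = -39425646/19645645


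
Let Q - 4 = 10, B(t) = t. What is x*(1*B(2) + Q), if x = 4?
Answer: 64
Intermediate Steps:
Q = 14 (Q = 4 + 10 = 14)
x*(1*B(2) + Q) = 4*(1*2 + 14) = 4*(2 + 14) = 4*16 = 64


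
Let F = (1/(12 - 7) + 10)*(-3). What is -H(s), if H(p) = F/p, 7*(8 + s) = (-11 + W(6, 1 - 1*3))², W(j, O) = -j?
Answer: 1071/1165 ≈ 0.91931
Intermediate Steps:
F = -153/5 (F = (1/5 + 10)*(-3) = (⅕ + 10)*(-3) = (51/5)*(-3) = -153/5 ≈ -30.600)
s = 233/7 (s = -8 + (-11 - 1*6)²/7 = -8 + (-11 - 6)²/7 = -8 + (⅐)*(-17)² = -8 + (⅐)*289 = -8 + 289/7 = 233/7 ≈ 33.286)
H(p) = -153/(5*p)
-H(s) = -(-153)/(5*233/7) = -(-153)*7/(5*233) = -1*(-1071/1165) = 1071/1165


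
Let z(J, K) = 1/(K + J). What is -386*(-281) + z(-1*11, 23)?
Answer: 1301593/12 ≈ 1.0847e+5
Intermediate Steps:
z(J, K) = 1/(J + K)
-386*(-281) + z(-1*11, 23) = -386*(-281) + 1/(-1*11 + 23) = 108466 + 1/(-11 + 23) = 108466 + 1/12 = 1301593/12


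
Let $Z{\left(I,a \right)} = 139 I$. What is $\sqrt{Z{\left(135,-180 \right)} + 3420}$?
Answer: $3 \sqrt{2465} \approx 148.95$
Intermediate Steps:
$\sqrt{Z{\left(135,-180 \right)} + 3420} = \sqrt{139 \cdot 135 + 3420} = \sqrt{18765 + 3420} = \sqrt{22185} = 3 \sqrt{2465}$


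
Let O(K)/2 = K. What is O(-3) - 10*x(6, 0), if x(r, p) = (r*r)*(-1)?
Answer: 354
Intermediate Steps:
x(r, p) = -r² (x(r, p) = r²*(-1) = -r²)
O(K) = 2*K
O(-3) - 10*x(6, 0) = 2*(-3) - (-10)*6² = -6 - (-10)*36 = -6 - 10*(-36) = -6 + 360 = 354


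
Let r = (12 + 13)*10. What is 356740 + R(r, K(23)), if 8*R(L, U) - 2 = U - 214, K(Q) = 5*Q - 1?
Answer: 1426911/4 ≈ 3.5673e+5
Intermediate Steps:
r = 250 (r = 25*10 = 250)
K(Q) = -1 + 5*Q
R(L, U) = -53/2 + U/8 (R(L, U) = ¼ + (U - 214)/8 = ¼ + (-214 + U)/8 = ¼ + (-107/4 + U/8) = -53/2 + U/8)
356740 + R(r, K(23)) = 356740 + (-53/2 + (-1 + 5*23)/8) = 356740 + (-53/2 + (-1 + 115)/8) = 356740 + (-53/2 + (⅛)*114) = 356740 + (-53/2 + 57/4) = 356740 - 49/4 = 1426911/4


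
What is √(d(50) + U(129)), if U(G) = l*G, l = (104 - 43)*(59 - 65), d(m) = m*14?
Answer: I*√46514 ≈ 215.67*I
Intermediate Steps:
d(m) = 14*m
l = -366 (l = 61*(-6) = -366)
U(G) = -366*G
√(d(50) + U(129)) = √(14*50 - 366*129) = √(700 - 47214) = √(-46514) = I*√46514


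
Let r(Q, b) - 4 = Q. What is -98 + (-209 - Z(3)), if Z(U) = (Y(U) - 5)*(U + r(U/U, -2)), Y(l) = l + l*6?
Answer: -435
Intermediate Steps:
Y(l) = 7*l (Y(l) = l + 6*l = 7*l)
r(Q, b) = 4 + Q
Z(U) = (-5 + 7*U)*(5 + U) (Z(U) = (7*U - 5)*(U + (4 + U/U)) = (-5 + 7*U)*(U + (4 + 1)) = (-5 + 7*U)*(U + 5) = (-5 + 7*U)*(5 + U))
-98 + (-209 - Z(3)) = -98 + (-209 - (-25 + 7*3² + 30*3)) = -98 + (-209 - (-25 + 7*9 + 90)) = -98 + (-209 - (-25 + 63 + 90)) = -98 + (-209 - 1*128) = -98 + (-209 - 128) = -98 - 337 = -435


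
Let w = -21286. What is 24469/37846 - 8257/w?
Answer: 208335389/201397489 ≈ 1.0344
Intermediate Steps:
24469/37846 - 8257/w = 24469/37846 - 8257/(-21286) = 24469*(1/37846) - 8257*(-1/21286) = 24469/37846 + 8257/21286 = 208335389/201397489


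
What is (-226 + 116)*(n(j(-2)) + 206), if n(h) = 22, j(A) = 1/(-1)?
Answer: -25080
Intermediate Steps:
j(A) = -1
(-226 + 116)*(n(j(-2)) + 206) = (-226 + 116)*(22 + 206) = -110*228 = -25080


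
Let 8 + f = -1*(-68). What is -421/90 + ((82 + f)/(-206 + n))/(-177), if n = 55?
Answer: -3746429/801810 ≈ -4.6725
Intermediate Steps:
f = 60 (f = -8 - 1*(-68) = -8 + 68 = 60)
-421/90 + ((82 + f)/(-206 + n))/(-177) = -421/90 + ((82 + 60)/(-206 + 55))/(-177) = -421*1/90 + (142/(-151))*(-1/177) = -421/90 + (142*(-1/151))*(-1/177) = -421/90 - 142/151*(-1/177) = -421/90 + 142/26727 = -3746429/801810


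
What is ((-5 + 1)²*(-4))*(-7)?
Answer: 448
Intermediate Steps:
((-5 + 1)²*(-4))*(-7) = ((-4)²*(-4))*(-7) = (16*(-4))*(-7) = -64*(-7) = 448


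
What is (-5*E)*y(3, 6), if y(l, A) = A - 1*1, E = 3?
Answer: -75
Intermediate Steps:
y(l, A) = -1 + A (y(l, A) = A - 1 = -1 + A)
(-5*E)*y(3, 6) = (-5*3)*(-1 + 6) = -15*5 = -75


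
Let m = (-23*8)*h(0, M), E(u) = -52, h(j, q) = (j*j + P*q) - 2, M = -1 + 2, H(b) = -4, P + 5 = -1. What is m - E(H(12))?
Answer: 1524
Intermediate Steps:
P = -6 (P = -5 - 1 = -6)
M = 1
h(j, q) = -2 + j² - 6*q (h(j, q) = (j*j - 6*q) - 2 = (j² - 6*q) - 2 = -2 + j² - 6*q)
m = 1472 (m = (-23*8)*(-2 + 0² - 6*1) = -184*(-2 + 0 - 6) = -184*(-8) = 1472)
m - E(H(12)) = 1472 - 1*(-52) = 1472 + 52 = 1524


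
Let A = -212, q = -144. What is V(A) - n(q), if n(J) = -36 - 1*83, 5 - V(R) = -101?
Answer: 225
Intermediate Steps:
V(R) = 106 (V(R) = 5 - 1*(-101) = 5 + 101 = 106)
n(J) = -119 (n(J) = -36 - 83 = -119)
V(A) - n(q) = 106 - 1*(-119) = 106 + 119 = 225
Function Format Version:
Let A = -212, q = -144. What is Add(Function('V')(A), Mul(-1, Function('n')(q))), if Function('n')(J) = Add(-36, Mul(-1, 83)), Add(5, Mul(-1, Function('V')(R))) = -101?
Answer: 225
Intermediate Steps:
Function('V')(R) = 106 (Function('V')(R) = Add(5, Mul(-1, -101)) = Add(5, 101) = 106)
Function('n')(J) = -119 (Function('n')(J) = Add(-36, -83) = -119)
Add(Function('V')(A), Mul(-1, Function('n')(q))) = Add(106, Mul(-1, -119)) = Add(106, 119) = 225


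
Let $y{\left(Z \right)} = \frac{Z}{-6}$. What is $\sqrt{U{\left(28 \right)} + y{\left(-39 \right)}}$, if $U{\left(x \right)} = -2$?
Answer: $\frac{3 \sqrt{2}}{2} \approx 2.1213$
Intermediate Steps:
$y{\left(Z \right)} = - \frac{Z}{6}$ ($y{\left(Z \right)} = Z \left(- \frac{1}{6}\right) = - \frac{Z}{6}$)
$\sqrt{U{\left(28 \right)} + y{\left(-39 \right)}} = \sqrt{-2 - - \frac{13}{2}} = \sqrt{-2 + \frac{13}{2}} = \sqrt{\frac{9}{2}} = \frac{3 \sqrt{2}}{2}$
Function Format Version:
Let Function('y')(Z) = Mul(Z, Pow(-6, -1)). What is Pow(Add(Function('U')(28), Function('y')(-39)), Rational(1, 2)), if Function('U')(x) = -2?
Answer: Mul(Rational(3, 2), Pow(2, Rational(1, 2))) ≈ 2.1213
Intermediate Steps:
Function('y')(Z) = Mul(Rational(-1, 6), Z) (Function('y')(Z) = Mul(Z, Rational(-1, 6)) = Mul(Rational(-1, 6), Z))
Pow(Add(Function('U')(28), Function('y')(-39)), Rational(1, 2)) = Pow(Add(-2, Mul(Rational(-1, 6), -39)), Rational(1, 2)) = Pow(Add(-2, Rational(13, 2)), Rational(1, 2)) = Pow(Rational(9, 2), Rational(1, 2)) = Mul(Rational(3, 2), Pow(2, Rational(1, 2)))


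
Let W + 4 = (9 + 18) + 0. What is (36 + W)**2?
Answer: 3481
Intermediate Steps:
W = 23 (W = -4 + ((9 + 18) + 0) = -4 + (27 + 0) = -4 + 27 = 23)
(36 + W)**2 = (36 + 23)**2 = 59**2 = 3481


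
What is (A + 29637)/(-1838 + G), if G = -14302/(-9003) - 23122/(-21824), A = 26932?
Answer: -505216381344/16391484151 ≈ -30.822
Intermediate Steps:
G = 23649737/8930976 (G = -14302*(-1/9003) - 23122*(-1/21824) = 14302/9003 + 1051/992 = 23649737/8930976 ≈ 2.6481)
(A + 29637)/(-1838 + G) = (26932 + 29637)/(-1838 + 23649737/8930976) = 56569/(-16391484151/8930976) = 56569*(-8930976/16391484151) = -505216381344/16391484151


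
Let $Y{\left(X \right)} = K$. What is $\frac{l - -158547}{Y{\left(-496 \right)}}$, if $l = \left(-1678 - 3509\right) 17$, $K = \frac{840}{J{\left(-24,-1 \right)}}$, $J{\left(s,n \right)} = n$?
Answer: $- \frac{2932}{35} \approx -83.771$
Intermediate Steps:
$K = -840$ ($K = \frac{840}{-1} = 840 \left(-1\right) = -840$)
$Y{\left(X \right)} = -840$
$l = -88179$ ($l = \left(-5187\right) 17 = -88179$)
$\frac{l - -158547}{Y{\left(-496 \right)}} = \frac{-88179 - -158547}{-840} = \left(-88179 + 158547\right) \left(- \frac{1}{840}\right) = 70368 \left(- \frac{1}{840}\right) = - \frac{2932}{35}$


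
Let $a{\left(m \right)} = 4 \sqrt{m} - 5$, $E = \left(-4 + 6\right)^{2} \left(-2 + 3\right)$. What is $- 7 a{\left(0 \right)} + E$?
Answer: $39$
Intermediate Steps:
$E = 4$ ($E = 2^{2} \cdot 1 = 4 \cdot 1 = 4$)
$a{\left(m \right)} = -5 + 4 \sqrt{m}$ ($a{\left(m \right)} = 4 \sqrt{m} - 5 = -5 + 4 \sqrt{m}$)
$- 7 a{\left(0 \right)} + E = - 7 \left(-5 + 4 \sqrt{0}\right) + 4 = - 7 \left(-5 + 4 \cdot 0\right) + 4 = - 7 \left(-5 + 0\right) + 4 = \left(-7\right) \left(-5\right) + 4 = 35 + 4 = 39$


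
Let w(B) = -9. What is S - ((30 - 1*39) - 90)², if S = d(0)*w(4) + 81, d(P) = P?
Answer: -9720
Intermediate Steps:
S = 81 (S = 0*(-9) + 81 = 0 + 81 = 81)
S - ((30 - 1*39) - 90)² = 81 - ((30 - 1*39) - 90)² = 81 - ((30 - 39) - 90)² = 81 - (-9 - 90)² = 81 - 1*(-99)² = 81 - 1*9801 = 81 - 9801 = -9720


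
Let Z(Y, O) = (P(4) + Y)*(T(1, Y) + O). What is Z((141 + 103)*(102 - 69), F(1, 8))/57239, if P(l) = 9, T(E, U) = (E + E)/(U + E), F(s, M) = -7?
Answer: -454390509/460945667 ≈ -0.98578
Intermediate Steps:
T(E, U) = 2*E/(E + U) (T(E, U) = (2*E)/(E + U) = 2*E/(E + U))
Z(Y, O) = (9 + Y)*(O + 2/(1 + Y)) (Z(Y, O) = (9 + Y)*(2*1/(1 + Y) + O) = (9 + Y)*(2/(1 + Y) + O) = (9 + Y)*(O + 2/(1 + Y)))
Z((141 + 103)*(102 - 69), F(1, 8))/57239 = ((18 + 2*((141 + 103)*(102 - 69)) - 7*(1 + (141 + 103)*(102 - 69))*(9 + (141 + 103)*(102 - 69)))/(1 + (141 + 103)*(102 - 69)))/57239 = ((18 + 2*(244*33) - 7*(1 + 244*33)*(9 + 244*33))/(1 + 244*33))*(1/57239) = ((18 + 2*8052 - 7*(1 + 8052)*(9 + 8052))/(1 + 8052))*(1/57239) = ((18 + 16104 - 7*8053*8061)/8053)*(1/57239) = ((18 + 16104 - 454406631)/8053)*(1/57239) = ((1/8053)*(-454390509))*(1/57239) = -454390509/8053*1/57239 = -454390509/460945667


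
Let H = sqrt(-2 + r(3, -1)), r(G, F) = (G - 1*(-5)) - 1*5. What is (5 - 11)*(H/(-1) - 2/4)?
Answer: 9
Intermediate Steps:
r(G, F) = G (r(G, F) = (G + 5) - 5 = (5 + G) - 5 = G)
H = 1 (H = sqrt(-2 + 3) = sqrt(1) = 1)
(5 - 11)*(H/(-1) - 2/4) = (5 - 11)*(1/(-1) - 2/4) = -6*(1*(-1) - 2*1/4) = -6*(-1 - 1/2) = -6*(-3/2) = 9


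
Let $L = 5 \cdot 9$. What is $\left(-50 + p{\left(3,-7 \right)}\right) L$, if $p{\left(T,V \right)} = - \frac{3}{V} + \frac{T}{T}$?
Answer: $- \frac{15300}{7} \approx -2185.7$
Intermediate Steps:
$L = 45$
$p{\left(T,V \right)} = 1 - \frac{3}{V}$ ($p{\left(T,V \right)} = - \frac{3}{V} + 1 = 1 - \frac{3}{V}$)
$\left(-50 + p{\left(3,-7 \right)}\right) L = \left(-50 + \frac{-3 - 7}{-7}\right) 45 = \left(-50 - - \frac{10}{7}\right) 45 = \left(-50 + \frac{10}{7}\right) 45 = \left(- \frac{340}{7}\right) 45 = - \frac{15300}{7}$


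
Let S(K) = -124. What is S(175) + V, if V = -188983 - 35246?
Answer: -224353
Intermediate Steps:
V = -224229
S(175) + V = -124 - 224229 = -224353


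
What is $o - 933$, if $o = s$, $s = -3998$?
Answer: $-4931$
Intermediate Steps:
$o = -3998$
$o - 933 = -3998 - 933 = -4931$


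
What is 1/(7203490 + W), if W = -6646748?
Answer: 1/556742 ≈ 1.7962e-6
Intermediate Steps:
1/(7203490 + W) = 1/(7203490 - 6646748) = 1/556742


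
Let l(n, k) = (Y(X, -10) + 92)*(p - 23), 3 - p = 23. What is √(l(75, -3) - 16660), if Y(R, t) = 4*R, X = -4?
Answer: 2*I*√4982 ≈ 141.17*I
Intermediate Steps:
p = -20 (p = 3 - 1*23 = 3 - 23 = -20)
l(n, k) = -3268 (l(n, k) = (4*(-4) + 92)*(-20 - 23) = (-16 + 92)*(-43) = 76*(-43) = -3268)
√(l(75, -3) - 16660) = √(-3268 - 16660) = √(-19928) = 2*I*√4982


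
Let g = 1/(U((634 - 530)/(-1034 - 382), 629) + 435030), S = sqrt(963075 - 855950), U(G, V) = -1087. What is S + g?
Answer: 1/433943 + 5*sqrt(4285) ≈ 327.30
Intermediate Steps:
S = 5*sqrt(4285) (S = sqrt(107125) = 5*sqrt(4285) ≈ 327.30)
g = 1/433943 (g = 1/(-1087 + 435030) = 1/433943 ≈ 2.3044e-6)
S + g = 5*sqrt(4285) + 1/433943 = 1/433943 + 5*sqrt(4285)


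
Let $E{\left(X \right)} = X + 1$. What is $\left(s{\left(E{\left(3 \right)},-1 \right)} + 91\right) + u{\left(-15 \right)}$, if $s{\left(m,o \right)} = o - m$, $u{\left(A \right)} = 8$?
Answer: $94$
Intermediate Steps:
$E{\left(X \right)} = 1 + X$
$\left(s{\left(E{\left(3 \right)},-1 \right)} + 91\right) + u{\left(-15 \right)} = \left(\left(-1 - \left(1 + 3\right)\right) + 91\right) + 8 = \left(\left(-1 - 4\right) + 91\right) + 8 = \left(-5 + 91\right) + 8 = 86 + 8 = 94$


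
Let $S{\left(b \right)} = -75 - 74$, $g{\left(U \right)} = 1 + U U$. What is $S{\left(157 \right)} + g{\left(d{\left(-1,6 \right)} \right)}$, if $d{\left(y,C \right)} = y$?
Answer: $-147$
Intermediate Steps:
$g{\left(U \right)} = 1 + U^{2}$
$S{\left(b \right)} = -149$ ($S{\left(b \right)} = -75 - 74 = -149$)
$S{\left(157 \right)} + g{\left(d{\left(-1,6 \right)} \right)} = -149 + \left(1 + \left(-1\right)^{2}\right) = -149 + \left(1 + 1\right) = -149 + 2 = -147$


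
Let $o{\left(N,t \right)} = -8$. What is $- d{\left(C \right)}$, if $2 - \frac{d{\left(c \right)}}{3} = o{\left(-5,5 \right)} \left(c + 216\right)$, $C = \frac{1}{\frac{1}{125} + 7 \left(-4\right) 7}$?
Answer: $- \frac{127146810}{24499} \approx -5189.9$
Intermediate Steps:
$C = - \frac{125}{24499}$ ($C = \frac{1}{\frac{1}{125} - 196} = \frac{1}{- \frac{24499}{125}} = - \frac{125}{24499} \approx -0.0051022$)
$d{\left(c \right)} = 5190 + 24 c$ ($d{\left(c \right)} = 6 - 3 \left(- 8 \left(c + 216\right)\right) = 6 - 3 \left(- 8 \left(216 + c\right)\right) = 6 - 3 \left(-1728 - 8 c\right) = 6 + \left(5184 + 24 c\right) = 5190 + 24 c$)
$- d{\left(C \right)} = - (5190 + 24 \left(- \frac{125}{24499}\right)) = - (5190 - \frac{3000}{24499}) = \left(-1\right) \frac{127146810}{24499} = - \frac{127146810}{24499}$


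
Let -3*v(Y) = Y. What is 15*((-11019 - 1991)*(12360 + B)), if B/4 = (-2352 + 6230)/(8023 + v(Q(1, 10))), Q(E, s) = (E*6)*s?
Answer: -19306695328800/8003 ≈ -2.4124e+9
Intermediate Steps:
Q(E, s) = 6*E*s (Q(E, s) = (6*E)*s = 6*E*s)
v(Y) = -Y/3
B = 15512/8003 (B = 4*((-2352 + 6230)/(8023 - 2*10)) = 4*(3878/(8023 - ⅓*60)) = 4*(3878/(8023 - 20)) = 4*(3878/8003) = 15512/8003 ≈ 1.9383)
15*((-11019 - 1991)*(12360 + B)) = 15*((-11019 - 1991)*(12360 + 15512/8003)) = 15*(-13010*98932592/8003) = 15*(-1287113021920/8003) = -19306695328800/8003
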